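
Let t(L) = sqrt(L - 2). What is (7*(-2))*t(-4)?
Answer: -14*I*sqrt(6) ≈ -34.293*I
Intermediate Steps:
t(L) = sqrt(-2 + L)
(7*(-2))*t(-4) = (7*(-2))*sqrt(-2 - 4) = -14*I*sqrt(6)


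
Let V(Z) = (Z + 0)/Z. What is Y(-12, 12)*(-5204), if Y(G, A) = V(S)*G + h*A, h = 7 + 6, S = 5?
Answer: -749376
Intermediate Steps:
V(Z) = 1 (V(Z) = Z/Z = 1)
h = 13
Y(G, A) = G + 13*A (Y(G, A) = 1*G + 13*A = G + 13*A)
Y(-12, 12)*(-5204) = (-12 + 13*12)*(-5204) = (-12 + 156)*(-5204) = 144*(-5204) = -749376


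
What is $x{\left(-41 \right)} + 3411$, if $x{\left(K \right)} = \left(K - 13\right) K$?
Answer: $5625$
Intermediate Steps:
$x{\left(K \right)} = K \left(-13 + K\right)$ ($x{\left(K \right)} = \left(K - 13\right) K = \left(-13 + K\right) K = K \left(-13 + K\right)$)
$x{\left(-41 \right)} + 3411 = - 41 \left(-13 - 41\right) + 3411 = \left(-41\right) \left(-54\right) + 3411 = 2214 + 3411 = 5625$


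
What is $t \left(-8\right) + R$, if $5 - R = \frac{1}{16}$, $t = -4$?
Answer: $\frac{591}{16} \approx 36.938$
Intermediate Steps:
$R = \frac{79}{16}$ ($R = 5 - \frac{1}{16} = \frac{79}{16} \approx 4.9375$)
$t \left(-8\right) + R = \left(-4\right) \left(-8\right) + \frac{79}{16} = 32 + \frac{79}{16} = \frac{591}{16}$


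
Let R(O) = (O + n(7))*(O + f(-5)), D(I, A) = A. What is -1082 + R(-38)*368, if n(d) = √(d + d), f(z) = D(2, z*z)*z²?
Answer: -8209690 + 216016*√14 ≈ -7.4014e+6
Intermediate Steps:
f(z) = z⁴ (f(z) = (z*z)*z² = z²*z² = z⁴)
n(d) = √2*√d (n(d) = √(2*d) = √2*√d)
R(O) = (625 + O)*(O + √14) (R(O) = (O + √2*√7)*(O + (-5)⁴) = (O + √14)*(O + 625) = (O + √14)*(625 + O) = (625 + O)*(O + √14))
-1082 + R(-38)*368 = -1082 + ((-38)² + 625*(-38) + 625*√14 - 38*√14)*368 = -1082 + (1444 - 23750 + 625*√14 - 38*√14)*368 = -1082 + (-22306 + 587*√14)*368 = -1082 + (-8208608 + 216016*√14) = -8209690 + 216016*√14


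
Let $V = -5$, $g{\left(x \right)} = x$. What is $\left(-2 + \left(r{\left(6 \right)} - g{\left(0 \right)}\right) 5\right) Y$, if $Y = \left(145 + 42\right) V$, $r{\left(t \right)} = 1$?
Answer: $-2805$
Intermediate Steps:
$Y = -935$ ($Y = \left(145 + 42\right) \left(-5\right) = 187 \left(-5\right) = -935$)
$\left(-2 + \left(r{\left(6 \right)} - g{\left(0 \right)}\right) 5\right) Y = \left(-2 + \left(1 - 0\right) 5\right) \left(-935\right) = \left(-2 + \left(1 + 0\right) 5\right) \left(-935\right) = \left(-2 + 1 \cdot 5\right) \left(-935\right) = \left(-2 + 5\right) \left(-935\right) = 3 \left(-935\right) = -2805$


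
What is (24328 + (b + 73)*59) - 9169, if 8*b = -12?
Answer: 38755/2 ≈ 19378.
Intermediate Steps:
b = -3/2 (b = (⅛)*(-12) = -3/2 ≈ -1.5000)
(24328 + (b + 73)*59) - 9169 = (24328 + (-3/2 + 73)*59) - 9169 = (24328 + (143/2)*59) - 9169 = (24328 + 8437/2) - 9169 = 57093/2 - 9169 = 38755/2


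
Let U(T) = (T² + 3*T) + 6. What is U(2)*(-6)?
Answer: -96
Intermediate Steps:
U(T) = 6 + T² + 3*T
U(2)*(-6) = (6 + 2² + 3*2)*(-6) = (6 + 4 + 6)*(-6) = 16*(-6) = -96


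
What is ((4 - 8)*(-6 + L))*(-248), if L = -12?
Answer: -17856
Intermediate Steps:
((4 - 8)*(-6 + L))*(-248) = ((4 - 8)*(-6 - 12))*(-248) = -4*(-18)*(-248) = 72*(-248) = -17856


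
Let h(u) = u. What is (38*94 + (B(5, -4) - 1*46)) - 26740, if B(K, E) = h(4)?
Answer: -23210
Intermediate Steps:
B(K, E) = 4
(38*94 + (B(5, -4) - 1*46)) - 26740 = (38*94 + (4 - 1*46)) - 26740 = (3572 + (4 - 46)) - 26740 = (3572 - 42) - 26740 = 3530 - 26740 = -23210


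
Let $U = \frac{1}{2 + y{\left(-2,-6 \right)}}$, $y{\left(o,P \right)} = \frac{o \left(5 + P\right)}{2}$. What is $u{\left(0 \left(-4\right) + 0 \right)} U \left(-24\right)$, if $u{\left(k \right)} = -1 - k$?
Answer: $8$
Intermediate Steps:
$y{\left(o,P \right)} = \frac{o \left(5 + P\right)}{2}$ ($y{\left(o,P \right)} = o \left(5 + P\right) \frac{1}{2} = \frac{o \left(5 + P\right)}{2}$)
$U = \frac{1}{3}$ ($U = \frac{1}{2 + \frac{1}{2} \left(-2\right) \left(5 - 6\right)} = \frac{1}{2 + \frac{1}{2} \left(-2\right) \left(-1\right)} = \frac{1}{2 + 1} = \frac{1}{3} \approx 0.33333$)
$u{\left(0 \left(-4\right) + 0 \right)} U \left(-24\right) = \left(-1 - \left(0 \left(-4\right) + 0\right)\right) \frac{1}{3} \left(-24\right) = \left(-1 - \left(0 + 0\right)\right) \frac{1}{3} \left(-24\right) = \left(-1 - 0\right) \frac{1}{3} \left(-24\right) = \left(-1 + 0\right) \frac{1}{3} \left(-24\right) = \left(-1\right) \frac{1}{3} \left(-24\right) = \left(- \frac{1}{3}\right) \left(-24\right) = 8$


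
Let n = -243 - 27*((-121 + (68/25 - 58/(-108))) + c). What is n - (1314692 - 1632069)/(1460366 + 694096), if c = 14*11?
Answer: -32903823991/26930775 ≈ -1221.8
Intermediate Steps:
c = 154
n = -61097/50 (n = -243 - 27*((-121 + (68/25 - 58/(-108))) + 154) = -243 - 27*((-121 + (68*(1/25) - 58*(-1/108))) + 154) = -243 - 27*((-121 + (68/25 + 29/54)) + 154) = -243 - 27*((-121 + 4397/1350) + 154) = -243 - 27*(-158953/1350 + 154) = -243 - 27*48947/1350 = -243 - 48947/50 = -61097/50 ≈ -1221.9)
n - (1314692 - 1632069)/(1460366 + 694096) = -61097/50 - (1314692 - 1632069)/(1460366 + 694096) = -61097/50 - (-317377)/2154462 = -61097/50 - 1*(-317377/2154462) = -61097/50 + 317377/2154462 = -32903823991/26930775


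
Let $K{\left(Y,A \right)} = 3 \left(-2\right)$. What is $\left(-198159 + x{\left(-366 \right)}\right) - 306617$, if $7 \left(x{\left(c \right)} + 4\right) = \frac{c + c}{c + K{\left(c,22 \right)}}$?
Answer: $- \frac{109537199}{217} \approx -5.0478 \cdot 10^{5}$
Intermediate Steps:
$K{\left(Y,A \right)} = -6$
$x{\left(c \right)} = -4 + \frac{2 c}{7 \left(-6 + c\right)}$ ($x{\left(c \right)} = -4 + \frac{\left(c + c\right) \frac{1}{c - 6}}{7} = -4 + \frac{2 c \frac{1}{-6 + c}}{7} = -4 + \frac{2 c}{7 \left(-6 + c\right)}$)
$\left(-198159 + x{\left(-366 \right)}\right) - 306617 = \left(-198159 + \frac{2 \left(84 - -4758\right)}{7 \left(-6 - 366\right)}\right) - 306617 = \left(-198159 + \frac{2 \left(84 + 4758\right)}{7 \left(-372\right)}\right) - 306617 = \left(-198159 + \frac{2}{7} \left(- \frac{1}{372}\right) 4842\right) - 306617 = \left(-198159 - \frac{807}{217}\right) - 306617 = - \frac{43001310}{217} - 306617 = - \frac{109537199}{217}$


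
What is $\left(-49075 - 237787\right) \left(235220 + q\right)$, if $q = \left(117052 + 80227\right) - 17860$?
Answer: $-118944172818$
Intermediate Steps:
$q = 179419$ ($q = 197279 - 17860 = 179419$)
$\left(-49075 - 237787\right) \left(235220 + q\right) = \left(-49075 - 237787\right) \left(235220 + 179419\right) = \left(-286862\right) 414639 = -118944172818$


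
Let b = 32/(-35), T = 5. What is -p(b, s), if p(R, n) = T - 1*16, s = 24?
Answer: 11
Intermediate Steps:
b = -32/35 (b = 32*(-1/35) = -32/35 ≈ -0.91429)
p(R, n) = -11 (p(R, n) = 5 - 1*16 = 5 - 16 = -11)
-p(b, s) = -1*(-11) = 11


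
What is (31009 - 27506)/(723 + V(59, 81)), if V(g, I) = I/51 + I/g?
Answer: 3513509/728139 ≈ 4.8253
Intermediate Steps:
V(g, I) = I/51 + I/g (V(g, I) = I*(1/51) + I/g = I/51 + I/g)
(31009 - 27506)/(723 + V(59, 81)) = (31009 - 27506)/(723 + ((1/51)*81 + 81/59)) = 3503/(723 + (27/17 + 81*(1/59))) = 3503/(723 + (27/17 + 81/59)) = 3503/(723 + 2970/1003) = 3503/(728139/1003) = 3503*(1003/728139) = 3513509/728139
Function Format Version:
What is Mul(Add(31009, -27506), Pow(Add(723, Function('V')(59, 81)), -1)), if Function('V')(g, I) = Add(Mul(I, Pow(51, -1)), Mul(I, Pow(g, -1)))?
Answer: Rational(3513509, 728139) ≈ 4.8253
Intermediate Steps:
Function('V')(g, I) = Add(Mul(Rational(1, 51), I), Mul(I, Pow(g, -1))) (Function('V')(g, I) = Add(Mul(I, Rational(1, 51)), Mul(I, Pow(g, -1))) = Add(Mul(Rational(1, 51), I), Mul(I, Pow(g, -1))))
Mul(Add(31009, -27506), Pow(Add(723, Function('V')(59, 81)), -1)) = Mul(Add(31009, -27506), Pow(Add(723, Add(Mul(Rational(1, 51), 81), Mul(81, Pow(59, -1)))), -1)) = Mul(3503, Pow(Add(723, Add(Rational(27, 17), Mul(81, Rational(1, 59)))), -1)) = Mul(3503, Pow(Add(723, Add(Rational(27, 17), Rational(81, 59))), -1)) = Mul(3503, Pow(Add(723, Rational(2970, 1003)), -1)) = Mul(3503, Pow(Rational(728139, 1003), -1)) = Mul(3503, Rational(1003, 728139)) = Rational(3513509, 728139)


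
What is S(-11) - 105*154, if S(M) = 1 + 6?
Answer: -16163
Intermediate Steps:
S(M) = 7
S(-11) - 105*154 = 7 - 105*154 = 7 - 16170 = -16163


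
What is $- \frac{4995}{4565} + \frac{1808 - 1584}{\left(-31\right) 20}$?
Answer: $- \frac{205973}{141515} \approx -1.4555$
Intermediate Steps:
$- \frac{4995}{4565} + \frac{1808 - 1584}{\left(-31\right) 20} = \left(-4995\right) \frac{1}{4565} + \frac{224}{-620} = - \frac{999}{913} + 224 \left(- \frac{1}{620}\right) = - \frac{999}{913} - \frac{56}{155} = - \frac{205973}{141515}$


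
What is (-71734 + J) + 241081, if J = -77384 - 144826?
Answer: -52863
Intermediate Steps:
J = -222210
(-71734 + J) + 241081 = (-71734 - 222210) + 241081 = -293944 + 241081 = -52863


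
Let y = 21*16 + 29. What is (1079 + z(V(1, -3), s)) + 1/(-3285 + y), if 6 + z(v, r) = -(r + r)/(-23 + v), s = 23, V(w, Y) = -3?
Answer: 40798227/37960 ≈ 1074.8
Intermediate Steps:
y = 365 (y = 336 + 29 = 365)
z(v, r) = -6 - 2*r/(-23 + v) (z(v, r) = -6 - (r + r)/(-23 + v) = -6 - 2*r/(-23 + v))
(1079 + z(V(1, -3), s)) + 1/(-3285 + y) = (1079 + 2*(69 - 1*23 - 3*(-3))/(-23 - 3)) + 1/(-3285 + 365) = (1079 + 2*(69 - 23 + 9)/(-26)) + 1/(-2920) = (1079 + 2*(-1/26)*55) - 1/2920 = (1079 - 55/13) - 1/2920 = 13972/13 - 1/2920 = 40798227/37960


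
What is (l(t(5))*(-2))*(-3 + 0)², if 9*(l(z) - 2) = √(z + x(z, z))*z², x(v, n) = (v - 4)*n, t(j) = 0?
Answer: -36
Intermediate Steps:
x(v, n) = n*(-4 + v) (x(v, n) = (-4 + v)*n = n*(-4 + v))
l(z) = 2 + z²*√(z + z*(-4 + z))/9 (l(z) = 2 + (√(z + z*(-4 + z))*z²)/9 = 2 + (z²*√(z + z*(-4 + z)))/9 = 2 + z²*√(z + z*(-4 + z))/9)
(l(t(5))*(-2))*(-3 + 0)² = ((2 + (⅑)*0²*√(0*(-3 + 0)))*(-2))*(-3 + 0)² = ((2 + (⅑)*0*√(0*(-3)))*(-2))*(-3)² = ((2 + (⅑)*0*√0)*(-2))*9 = ((2 + (⅑)*0*0)*(-2))*9 = ((2 + 0)*(-2))*9 = (2*(-2))*9 = -4*9 = -36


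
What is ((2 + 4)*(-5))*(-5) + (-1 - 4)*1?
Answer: 145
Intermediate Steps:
((2 + 4)*(-5))*(-5) + (-1 - 4)*1 = (6*(-5))*(-5) - 5*1 = -30*(-5) - 5 = 150 - 5 = 145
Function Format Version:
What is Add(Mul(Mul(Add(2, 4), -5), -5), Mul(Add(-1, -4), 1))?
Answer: 145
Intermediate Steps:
Add(Mul(Mul(Add(2, 4), -5), -5), Mul(Add(-1, -4), 1)) = Add(Mul(Mul(6, -5), -5), Mul(-5, 1)) = Add(Mul(-30, -5), -5) = Add(150, -5) = 145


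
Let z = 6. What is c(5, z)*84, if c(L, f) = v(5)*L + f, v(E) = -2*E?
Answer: -3696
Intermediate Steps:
c(L, f) = f - 10*L (c(L, f) = (-2*5)*L + f = -10*L + f = f - 10*L)
c(5, z)*84 = (6 - 10*5)*84 = (6 - 50)*84 = -44*84 = -3696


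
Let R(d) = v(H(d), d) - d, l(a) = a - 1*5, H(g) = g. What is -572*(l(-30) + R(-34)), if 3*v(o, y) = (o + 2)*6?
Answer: 37180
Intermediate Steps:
v(o, y) = 4 + 2*o (v(o, y) = ((o + 2)*6)/3 = ((2 + o)*6)/3 = (12 + 6*o)/3 = 4 + 2*o)
l(a) = -5 + a (l(a) = a - 5 = -5 + a)
R(d) = 4 + d (R(d) = (4 + 2*d) - d = 4 + d)
-572*(l(-30) + R(-34)) = -572*((-5 - 30) + (4 - 34)) = -572*(-35 - 30) = -572*(-65) = 37180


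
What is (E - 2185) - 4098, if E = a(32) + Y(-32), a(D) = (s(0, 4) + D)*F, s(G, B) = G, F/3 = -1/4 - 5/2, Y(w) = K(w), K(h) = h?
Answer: -6579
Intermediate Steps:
Y(w) = w
F = -33/4 (F = 3*(-1/4 - 5/2) = 3*(-1*¼ - 5*½) = 3*(-¼ - 5/2) = 3*(-11/4) = -33/4 ≈ -8.2500)
a(D) = -33*D/4 (a(D) = (0 + D)*(-33/4) = D*(-33/4) = -33*D/4)
E = -296 (E = -33/4*32 - 32 = -264 - 32 = -296)
(E - 2185) - 4098 = (-296 - 2185) - 4098 = -2481 - 4098 = -6579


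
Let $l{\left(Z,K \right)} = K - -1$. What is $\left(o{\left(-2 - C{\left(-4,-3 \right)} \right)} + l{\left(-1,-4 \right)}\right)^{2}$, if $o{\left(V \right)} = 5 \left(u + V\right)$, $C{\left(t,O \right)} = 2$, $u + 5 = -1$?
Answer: $2809$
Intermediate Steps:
$l{\left(Z,K \right)} = 1 + K$ ($l{\left(Z,K \right)} = K + 1 = 1 + K$)
$u = -6$ ($u = -5 - 1 = -6$)
$o{\left(V \right)} = -30 + 5 V$ ($o{\left(V \right)} = 5 \left(-6 + V\right) = -30 + 5 V$)
$\left(o{\left(-2 - C{\left(-4,-3 \right)} \right)} + l{\left(-1,-4 \right)}\right)^{2} = \left(\left(-30 + 5 \left(-2 - 2\right)\right) + \left(1 - 4\right)\right)^{2} = \left(\left(-30 + 5 \left(-2 - 2\right)\right) - 3\right)^{2} = \left(\left(-30 + 5 \left(-4\right)\right) - 3\right)^{2} = \left(\left(-30 - 20\right) - 3\right)^{2} = \left(-50 - 3\right)^{2} = \left(-53\right)^{2} = 2809$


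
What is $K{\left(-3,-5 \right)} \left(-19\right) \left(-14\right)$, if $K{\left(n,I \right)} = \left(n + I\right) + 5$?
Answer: $-798$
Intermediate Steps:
$K{\left(n,I \right)} = 5 + I + n$ ($K{\left(n,I \right)} = \left(I + n\right) + 5 = 5 + I + n$)
$K{\left(-3,-5 \right)} \left(-19\right) \left(-14\right) = \left(5 - 5 - 3\right) \left(-19\right) \left(-14\right) = \left(-3\right) \left(-19\right) \left(-14\right) = 57 \left(-14\right) = -798$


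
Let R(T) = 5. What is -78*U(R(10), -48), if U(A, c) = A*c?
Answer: 18720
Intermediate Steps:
-78*U(R(10), -48) = -390*(-48) = -78*(-240) = 18720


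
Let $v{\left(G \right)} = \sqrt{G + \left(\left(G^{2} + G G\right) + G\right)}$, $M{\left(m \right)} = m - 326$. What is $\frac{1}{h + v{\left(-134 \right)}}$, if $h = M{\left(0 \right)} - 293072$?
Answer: $- \frac{1103}{323617860} - \frac{\sqrt{8911}}{43041175380} \approx -3.4105 \cdot 10^{-6}$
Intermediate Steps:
$M{\left(m \right)} = -326 + m$
$v{\left(G \right)} = \sqrt{2 G + 2 G^{2}}$ ($v{\left(G \right)} = \sqrt{G + \left(\left(G^{2} + G^{2}\right) + G\right)} = \sqrt{G + \left(2 G^{2} + G\right)} = \sqrt{G + \left(G + 2 G^{2}\right)} = \sqrt{2 G + 2 G^{2}}$)
$h = -293398$ ($h = \left(-326 + 0\right) - 293072 = -326 - 293072 = -293398$)
$\frac{1}{h + v{\left(-134 \right)}} = \frac{1}{-293398 + \sqrt{2} \sqrt{- 134 \left(1 - 134\right)}} = \frac{1}{-293398 + \sqrt{2} \sqrt{\left(-134\right) \left(-133\right)}} = \frac{1}{-293398 + \sqrt{2} \sqrt{17822}} = \frac{1}{-293398 + 2 \sqrt{8911}}$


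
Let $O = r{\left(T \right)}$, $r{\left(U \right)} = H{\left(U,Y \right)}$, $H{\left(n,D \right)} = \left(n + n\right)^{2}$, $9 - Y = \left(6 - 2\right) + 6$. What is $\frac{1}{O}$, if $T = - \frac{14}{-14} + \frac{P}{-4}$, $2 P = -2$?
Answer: $\frac{4}{25} \approx 0.16$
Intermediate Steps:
$P = -1$ ($P = \frac{1}{2} \left(-2\right) = -1$)
$Y = -1$ ($Y = 9 - \left(\left(6 - 2\right) + 6\right) = 9 - \left(4 + 6\right) = 9 - 10 = -1$)
$H{\left(n,D \right)} = 4 n^{2}$ ($H{\left(n,D \right)} = \left(2 n\right)^{2} = 4 n^{2}$)
$T = \frac{5}{4}$ ($T = - \frac{14}{-14} - \frac{1}{-4} = \left(-14\right) \left(- \frac{1}{14}\right) - - \frac{1}{4} = 1 + \frac{1}{4} = \frac{5}{4} \approx 1.25$)
$r{\left(U \right)} = 4 U^{2}$
$O = \frac{25}{4}$ ($O = 4 \left(\frac{5}{4}\right)^{2} = 4 \cdot \frac{25}{16} = \frac{25}{4} \approx 6.25$)
$\frac{1}{O} = \frac{1}{\frac{25}{4}} = \frac{4}{25}$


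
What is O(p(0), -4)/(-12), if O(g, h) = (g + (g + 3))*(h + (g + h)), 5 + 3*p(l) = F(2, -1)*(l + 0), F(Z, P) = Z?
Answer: -29/108 ≈ -0.26852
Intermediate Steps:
p(l) = -5/3 + 2*l/3 (p(l) = -5/3 + (2*(l + 0))/3 = -5/3 + (2*l)/3 = -5/3 + 2*l/3)
O(g, h) = (3 + 2*g)*(g + 2*h) (O(g, h) = (g + (3 + g))*(g + 2*h) = (3 + 2*g)*(g + 2*h))
O(p(0), -4)/(-12) = (2*(-5/3 + (⅔)*0)² + 3*(-5/3 + (⅔)*0) + 6*(-4) + 4*(-5/3 + (⅔)*0)*(-4))/(-12) = (2*(-5/3 + 0)² + 3*(-5/3 + 0) - 24 + 4*(-5/3 + 0)*(-4))*(-1/12) = (2*(-5/3)² + 3*(-5/3) - 24 + 4*(-5/3)*(-4))*(-1/12) = (2*(25/9) - 5 - 24 + 80/3)*(-1/12) = (50/9 - 5 - 24 + 80/3)*(-1/12) = (29/9)*(-1/12) = -29/108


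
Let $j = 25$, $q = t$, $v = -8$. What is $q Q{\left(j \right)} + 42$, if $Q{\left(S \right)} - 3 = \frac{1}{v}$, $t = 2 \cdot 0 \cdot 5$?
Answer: $42$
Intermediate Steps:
$t = 0$ ($t = 0 \cdot 5 = 0$)
$q = 0$
$Q{\left(S \right)} = \frac{23}{8}$ ($Q{\left(S \right)} = 3 + \frac{1}{-8} = 3 - \frac{1}{8} = \frac{23}{8}$)
$q Q{\left(j \right)} + 42 = 0 \cdot \frac{23}{8} + 42 = 0 + 42 = 42$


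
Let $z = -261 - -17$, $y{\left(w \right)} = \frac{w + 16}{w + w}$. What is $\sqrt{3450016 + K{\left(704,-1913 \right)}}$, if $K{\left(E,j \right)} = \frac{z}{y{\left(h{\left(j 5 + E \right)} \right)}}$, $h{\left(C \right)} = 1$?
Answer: $\frac{2 \sqrt{249261582}}{17} \approx 1857.4$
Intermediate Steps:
$y{\left(w \right)} = \frac{16 + w}{2 w}$
$z = -244$ ($z = -261 + 17 = -244$)
$K{\left(E,j \right)} = - \frac{488}{17}$ ($K{\left(E,j \right)} = - \frac{244}{\frac{1}{2} \cdot 1^{-1} \left(16 + 1\right)} = - \frac{244}{\frac{1}{2} \cdot 1 \cdot 17} = - \frac{244}{\frac{17}{2}} = \left(-244\right) \frac{2}{17} = - \frac{488}{17}$)
$\sqrt{3450016 + K{\left(704,-1913 \right)}} = \sqrt{3450016 - \frac{488}{17}} = \sqrt{\frac{58649784}{17}} = \frac{2 \sqrt{249261582}}{17}$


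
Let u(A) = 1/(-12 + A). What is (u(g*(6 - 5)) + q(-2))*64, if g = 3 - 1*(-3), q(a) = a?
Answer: -416/3 ≈ -138.67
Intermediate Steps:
g = 6 (g = 3 + 3 = 6)
(u(g*(6 - 5)) + q(-2))*64 = (1/(-12 + 6*(6 - 5)) - 2)*64 = (1/(-12 + 6*1) - 2)*64 = (1/(-12 + 6) - 2)*64 = (1/(-6) - 2)*64 = (-⅙ - 2)*64 = -13/6*64 = -416/3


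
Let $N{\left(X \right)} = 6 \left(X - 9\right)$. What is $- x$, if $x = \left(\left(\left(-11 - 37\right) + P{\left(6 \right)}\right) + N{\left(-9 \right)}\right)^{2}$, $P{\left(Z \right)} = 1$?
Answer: $-24025$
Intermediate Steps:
$N{\left(X \right)} = -54 + 6 X$ ($N{\left(X \right)} = 6 \left(-9 + X\right) = -54 + 6 X$)
$x = 24025$ ($x = \left(\left(\left(-11 - 37\right) + 1\right) + \left(-54 + 6 \left(-9\right)\right)\right)^{2} = \left(\left(\left(-11 - 37\right) + 1\right) - 108\right)^{2} = \left(\left(-48 + 1\right) - 108\right)^{2} = \left(-47 - 108\right)^{2} = \left(-155\right)^{2} = 24025$)
$- x = \left(-1\right) 24025 = -24025$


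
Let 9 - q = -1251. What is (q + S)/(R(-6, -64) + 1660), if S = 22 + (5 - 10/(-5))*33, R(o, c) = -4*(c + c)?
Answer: 1513/2172 ≈ 0.69659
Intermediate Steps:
q = 1260 (q = 9 - 1*(-1251) = 9 + 1251 = 1260)
R(o, c) = -8*c
S = 253 (S = 22 + (5 - 10*(-1)/5)*33 = 22 + (5 - 1*(-2))*33 = 22 + (5 + 2)*33 = 22 + 7*33 = 22 + 231 = 253)
(q + S)/(R(-6, -64) + 1660) = (1260 + 253)/(-8*(-64) + 1660) = 1513/(512 + 1660) = 1513/2172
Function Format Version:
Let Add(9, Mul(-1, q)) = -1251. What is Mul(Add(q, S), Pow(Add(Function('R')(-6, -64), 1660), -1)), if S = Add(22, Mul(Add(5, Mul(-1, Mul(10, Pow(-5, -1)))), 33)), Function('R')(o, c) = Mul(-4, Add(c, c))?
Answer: Rational(1513, 2172) ≈ 0.69659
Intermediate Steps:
q = 1260 (q = Add(9, Mul(-1, -1251)) = Add(9, 1251) = 1260)
Function('R')(o, c) = Mul(-8, c) (Function('R')(o, c) = Mul(-4, Mul(2, c)) = Mul(-8, c))
S = 253 (S = Add(22, Mul(Add(5, Mul(-1, Mul(10, Rational(-1, 5)))), 33)) = Add(22, Mul(Add(5, Mul(-1, -2)), 33)) = Add(22, Mul(Add(5, 2), 33)) = Add(22, Mul(7, 33)) = Add(22, 231) = 253)
Mul(Add(q, S), Pow(Add(Function('R')(-6, -64), 1660), -1)) = Mul(Add(1260, 253), Pow(Add(Mul(-8, -64), 1660), -1)) = Mul(1513, Pow(Add(512, 1660), -1)) = Mul(1513, Pow(2172, -1)) = Mul(1513, Rational(1, 2172)) = Rational(1513, 2172)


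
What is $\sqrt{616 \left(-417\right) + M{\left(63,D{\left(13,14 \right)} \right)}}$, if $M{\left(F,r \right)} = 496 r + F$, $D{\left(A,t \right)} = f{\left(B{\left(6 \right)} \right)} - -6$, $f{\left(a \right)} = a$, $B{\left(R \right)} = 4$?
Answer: $i \sqrt{251849} \approx 501.85 i$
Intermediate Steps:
$D{\left(A,t \right)} = 10$ ($D{\left(A,t \right)} = 4 - -6 = 4 + 6 = 10$)
$M{\left(F,r \right)} = F + 496 r$
$\sqrt{616 \left(-417\right) + M{\left(63,D{\left(13,14 \right)} \right)}} = \sqrt{616 \left(-417\right) + \left(63 + 496 \cdot 10\right)} = \sqrt{-256872 + \left(63 + 4960\right)} = \sqrt{-256872 + 5023} = \sqrt{-251849} = i \sqrt{251849}$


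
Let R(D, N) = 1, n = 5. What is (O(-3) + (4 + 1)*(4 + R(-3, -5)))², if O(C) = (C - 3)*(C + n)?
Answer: 169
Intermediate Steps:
O(C) = (-3 + C)*(5 + C) (O(C) = (C - 3)*(C + 5) = (-3 + C)*(5 + C))
(O(-3) + (4 + 1)*(4 + R(-3, -5)))² = ((-15 + (-3)² + 2*(-3)) + (4 + 1)*(4 + 1))² = ((-15 + 9 - 6) + 5*5)² = (-12 + 25)² = 13² = 169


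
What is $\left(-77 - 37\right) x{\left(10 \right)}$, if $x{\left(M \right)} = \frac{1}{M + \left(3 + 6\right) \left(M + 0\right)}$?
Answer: $- \frac{57}{50} \approx -1.14$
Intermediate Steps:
$x{\left(M \right)} = \frac{1}{10 M}$ ($x{\left(M \right)} = \frac{1}{M + 9 M} = \frac{1}{10 M}$)
$\left(-77 - 37\right) x{\left(10 \right)} = \left(-77 - 37\right) \frac{1}{10 \cdot 10} = - 114 \cdot \frac{1}{10} \cdot \frac{1}{10} = \left(-114\right) \frac{1}{100} = - \frac{57}{50}$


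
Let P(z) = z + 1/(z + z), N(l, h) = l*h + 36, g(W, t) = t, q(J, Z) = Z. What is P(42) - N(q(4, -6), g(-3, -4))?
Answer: -1511/84 ≈ -17.988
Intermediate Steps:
N(l, h) = 36 + h*l (N(l, h) = h*l + 36 = 36 + h*l)
P(z) = z + 1/(2*z)
P(42) - N(q(4, -6), g(-3, -4)) = (42 + (½)/42) - (36 - 4*(-6)) = (42 + (½)*(1/42)) - (36 + 24) = (42 + 1/84) - 1*60 = 3529/84 - 60 = -1511/84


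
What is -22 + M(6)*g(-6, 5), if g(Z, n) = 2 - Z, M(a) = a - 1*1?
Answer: 18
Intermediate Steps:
M(a) = -1 + a (M(a) = a - 1 = -1 + a)
-22 + M(6)*g(-6, 5) = -22 + (-1 + 6)*(2 - 1*(-6)) = -22 + 5*(2 + 6) = -22 + 5*8 = -22 + 40 = 18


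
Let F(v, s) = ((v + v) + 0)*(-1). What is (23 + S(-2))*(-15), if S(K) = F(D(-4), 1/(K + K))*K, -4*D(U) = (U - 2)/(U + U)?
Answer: -1335/4 ≈ -333.75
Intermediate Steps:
D(U) = -(-2 + U)/(8*U) (D(U) = -(U - 2)/(4*(U + U)) = -(-2 + U)/(4*(2*U)) = -(-2 + U)*1/(2*U)/4 = -(-2 + U)/(8*U))
F(v, s) = -2*v (F(v, s) = (2*v + 0)*(-1) = (2*v)*(-1) = -2*v)
S(K) = 3*K/8 (S(K) = (-(2 - 1*(-4))/(4*(-4)))*K = (-(-1)*(2 + 4)/(4*4))*K = (-(-1)*6/(4*4))*K = (-2*(-3/16))*K = 3*K/8)
(23 + S(-2))*(-15) = (23 + (3/8)*(-2))*(-15) = (23 - 3/4)*(-15) = (89/4)*(-15) = -1335/4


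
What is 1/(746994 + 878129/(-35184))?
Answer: 35184/26281358767 ≈ 1.3387e-6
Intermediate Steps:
1/(746994 + 878129/(-35184)) = 1/(746994 + 878129*(-1/35184)) = 1/(746994 - 878129/35184) = 1/(26281358767/35184) = 35184/26281358767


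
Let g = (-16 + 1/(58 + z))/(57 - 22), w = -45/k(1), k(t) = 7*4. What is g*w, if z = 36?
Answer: 13527/18424 ≈ 0.73421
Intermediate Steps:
k(t) = 28
w = -45/28 ≈ -1.6071
g = -1503/3290 (g = (-16 + 1/(58 + 36))/(57 - 22) = (-16 + 1/94)/35 = (-16 + 1/94)*(1/35) = -1503/94*1/35 = -1503/3290 ≈ -0.45684)
g*w = -1503/3290*(-45/28) = 13527/18424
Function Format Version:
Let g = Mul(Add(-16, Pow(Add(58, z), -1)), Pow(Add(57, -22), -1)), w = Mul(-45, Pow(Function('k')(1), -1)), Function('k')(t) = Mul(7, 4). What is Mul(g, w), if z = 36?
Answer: Rational(13527, 18424) ≈ 0.73421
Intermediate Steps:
Function('k')(t) = 28
w = Rational(-45, 28) (w = Mul(-45, Pow(28, -1)) = Mul(-45, Rational(1, 28)) = Rational(-45, 28) ≈ -1.6071)
g = Rational(-1503, 3290) (g = Mul(Add(-16, Pow(Add(58, 36), -1)), Pow(Add(57, -22), -1)) = Mul(Add(-16, Pow(94, -1)), Pow(35, -1)) = Mul(Add(-16, Rational(1, 94)), Rational(1, 35)) = Mul(Rational(-1503, 94), Rational(1, 35)) = Rational(-1503, 3290) ≈ -0.45684)
Mul(g, w) = Mul(Rational(-1503, 3290), Rational(-45, 28)) = Rational(13527, 18424)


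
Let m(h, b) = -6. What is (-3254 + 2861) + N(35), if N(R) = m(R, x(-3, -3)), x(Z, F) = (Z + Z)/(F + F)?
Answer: -399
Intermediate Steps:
x(Z, F) = Z/F (x(Z, F) = (2*Z)/((2*F)) = (2*Z)*(1/(2*F)) = Z/F)
N(R) = -6
(-3254 + 2861) + N(35) = (-3254 + 2861) - 6 = -393 - 6 = -399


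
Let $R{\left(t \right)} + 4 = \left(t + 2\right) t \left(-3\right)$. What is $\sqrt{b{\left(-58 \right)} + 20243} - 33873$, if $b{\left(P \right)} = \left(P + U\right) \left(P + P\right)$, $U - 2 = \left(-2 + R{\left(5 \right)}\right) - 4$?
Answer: $-33873 + \sqrt{40079} \approx -33673.0$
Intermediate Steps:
$R{\left(t \right)} = -4 - 3 t \left(2 + t\right)$ ($R{\left(t \right)} = -4 + \left(t + 2\right) t \left(-3\right) = -4 + \left(2 + t\right) t \left(-3\right) = -4 + t \left(2 + t\right) \left(-3\right) = -4 - 3 t \left(2 + t\right)$)
$U = -113$ ($U = 2 - 115 = -113$)
$b{\left(P \right)} = 2 P \left(-113 + P\right)$ ($b{\left(P \right)} = \left(P - 113\right) \left(P + P\right) = \left(-113 + P\right) 2 P = 2 P \left(-113 + P\right)$)
$\sqrt{b{\left(-58 \right)} + 20243} - 33873 = \sqrt{2 \left(-58\right) \left(-113 - 58\right) + 20243} - 33873 = \sqrt{2 \left(-58\right) \left(-171\right) + 20243} - 33873 = \sqrt{19836 + 20243} - 33873 = \sqrt{40079} - 33873 = -33873 + \sqrt{40079}$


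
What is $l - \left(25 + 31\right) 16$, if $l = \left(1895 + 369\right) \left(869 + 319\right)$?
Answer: $2688736$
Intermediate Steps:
$l = 2689632$ ($l = 2264 \cdot 1188 = 2689632$)
$l - \left(25 + 31\right) 16 = 2689632 - \left(25 + 31\right) 16 = 2689632 - 56 \cdot 16 = 2689632 - 896 = 2688736$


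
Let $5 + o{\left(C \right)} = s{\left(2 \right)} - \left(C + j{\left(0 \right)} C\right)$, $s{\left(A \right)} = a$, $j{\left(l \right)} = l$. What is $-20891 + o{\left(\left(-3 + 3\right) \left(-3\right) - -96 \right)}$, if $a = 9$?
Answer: $-20983$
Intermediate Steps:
$s{\left(A \right)} = 9$
$o{\left(C \right)} = 4 - C$ ($o{\left(C \right)} = -5 - \left(-9 + C\right) = 4 - C$)
$-20891 + o{\left(\left(-3 + 3\right) \left(-3\right) - -96 \right)} = -20891 - \left(-4 + 96 + \left(-3 + 3\right) \left(-3\right)\right) = -20891 + \left(4 - \left(0 \left(-3\right) + 96\right)\right) = -20891 + \left(4 - \left(0 + 96\right)\right) = -20891 + \left(4 - 96\right) = -20891 - 92 = -20983$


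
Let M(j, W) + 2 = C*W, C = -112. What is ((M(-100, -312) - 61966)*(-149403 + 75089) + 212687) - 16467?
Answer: 2008457756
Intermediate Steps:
M(j, W) = -2 - 112*W
((M(-100, -312) - 61966)*(-149403 + 75089) + 212687) - 16467 = (((-2 - 112*(-312)) - 61966)*(-149403 + 75089) + 212687) - 16467 = (((-2 + 34944) - 61966)*(-74314) + 212687) - 16467 = ((34942 - 61966)*(-74314) + 212687) - 16467 = (-27024*(-74314) + 212687) - 16467 = (2008261536 + 212687) - 16467 = 2008474223 - 16467 = 2008457756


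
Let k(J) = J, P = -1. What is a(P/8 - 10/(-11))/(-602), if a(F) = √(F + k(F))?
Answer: -√759/13244 ≈ -0.0020802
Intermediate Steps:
a(F) = √2*√F (a(F) = √(F + F) = √(2*F) = √2*√F)
a(P/8 - 10/(-11))/(-602) = (√2*√(-1/8 - 10/(-11)))/(-602) = -√2*√(-1*⅛ - 10*(-1/11))/602 = -√2*√(-⅛ + 10/11)/602 = -√2*√(69/88)/602 = -√2*√1518/44/602 = -√759/13244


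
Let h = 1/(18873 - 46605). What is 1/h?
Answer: -27732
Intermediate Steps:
h = -1/27732 (h = 1/(-27732) = -1/27732 ≈ -3.6059e-5)
1/h = 1/(-1/27732) = -27732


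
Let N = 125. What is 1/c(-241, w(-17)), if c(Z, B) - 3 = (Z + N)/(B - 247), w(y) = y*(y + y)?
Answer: 331/877 ≈ 0.37742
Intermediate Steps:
w(y) = 2*y**2 (w(y) = y*(2*y) = 2*y**2)
c(Z, B) = 3 + (125 + Z)/(-247 + B) (c(Z, B) = 3 + (Z + 125)/(B - 247) = 3 + (125 + Z)/(-247 + B))
1/c(-241, w(-17)) = 1/((-616 - 241 + 3*(2*(-17)**2))/(-247 + 2*(-17)**2)) = 1/((-616 - 241 + 3*(2*289))/(-247 + 2*289)) = 1/((-616 - 241 + 3*578)/(-247 + 578)) = 1/((-616 - 241 + 1734)/331) = 1/((1/331)*877) = 1/(877/331) = 331/877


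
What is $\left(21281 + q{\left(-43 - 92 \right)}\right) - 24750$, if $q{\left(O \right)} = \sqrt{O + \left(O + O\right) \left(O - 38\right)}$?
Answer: $-3469 + 45 \sqrt{23} \approx -3253.2$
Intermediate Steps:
$q{\left(O \right)} = \sqrt{O + 2 O \left(-38 + O\right)}$
$\left(21281 + q{\left(-43 - 92 \right)}\right) - 24750 = \left(21281 + \sqrt{\left(-43 - 92\right) \left(-75 + 2 \left(-43 - 92\right)\right)}\right) - 24750 = \left(21281 + \sqrt{- 135 \left(-75 + 2 \left(-135\right)\right)}\right) - 24750 = \left(21281 + \sqrt{- 135 \left(-75 - 270\right)}\right) - 24750 = \left(21281 + \sqrt{\left(-135\right) \left(-345\right)}\right) - 24750 = \left(21281 + \sqrt{46575}\right) - 24750 = \left(21281 + 45 \sqrt{23}\right) - 24750 = -3469 + 45 \sqrt{23}$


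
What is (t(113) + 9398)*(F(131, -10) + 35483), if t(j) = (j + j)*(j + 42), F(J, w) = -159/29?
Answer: 1576195136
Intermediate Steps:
F(J, w) = -159/29 (F(J, w) = -159*1/29 = -159/29)
t(j) = 2*j*(42 + j) (t(j) = (2*j)*(42 + j) = 2*j*(42 + j))
(t(113) + 9398)*(F(131, -10) + 35483) = (2*113*(42 + 113) + 9398)*(-159/29 + 35483) = (2*113*155 + 9398)*(1028848/29) = (35030 + 9398)*(1028848/29) = 44428*(1028848/29) = 1576195136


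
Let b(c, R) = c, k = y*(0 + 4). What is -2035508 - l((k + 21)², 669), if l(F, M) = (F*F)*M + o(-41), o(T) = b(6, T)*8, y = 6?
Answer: -2745353681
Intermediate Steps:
k = 24 (k = 6*(0 + 4) = 6*4 = 24)
o(T) = 48 (o(T) = 6*8 = 48)
l(F, M) = 48 + M*F² (l(F, M) = (F*F)*M + 48 = F²*M + 48 = M*F² + 48 = 48 + M*F²)
-2035508 - l((k + 21)², 669) = -2035508 - (48 + 669*((24 + 21)²)²) = -2035508 - (48 + 669*(45²)²) = -2035508 - (48 + 669*2025²) = -2035508 - (48 + 669*4100625) = -2035508 - (48 + 2743318125) = -2035508 - 1*2743318173 = -2035508 - 2743318173 = -2745353681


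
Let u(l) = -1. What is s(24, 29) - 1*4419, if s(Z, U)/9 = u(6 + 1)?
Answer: -4428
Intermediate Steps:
s(Z, U) = -9 (s(Z, U) = 9*(-1) = -9)
s(24, 29) - 1*4419 = -9 - 1*4419 = -9 - 4419 = -4428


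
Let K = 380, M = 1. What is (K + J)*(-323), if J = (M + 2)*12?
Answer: -134368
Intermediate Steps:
J = 36 (J = (1 + 2)*12 = 3*12 = 36)
(K + J)*(-323) = (380 + 36)*(-323) = 416*(-323) = -134368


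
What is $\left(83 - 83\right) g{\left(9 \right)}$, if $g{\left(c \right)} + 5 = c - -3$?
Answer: $0$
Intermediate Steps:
$g{\left(c \right)} = -2 + c$ ($g{\left(c \right)} = -5 + \left(c - -3\right) = -5 + \left(c + 3\right) = -5 + \left(3 + c\right) = -2 + c$)
$\left(83 - 83\right) g{\left(9 \right)} = \left(83 - 83\right) \left(-2 + 9\right) = 0 \cdot 7 = 0$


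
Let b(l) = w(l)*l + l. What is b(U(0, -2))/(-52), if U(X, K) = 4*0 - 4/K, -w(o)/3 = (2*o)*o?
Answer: 23/26 ≈ 0.88461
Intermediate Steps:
w(o) = -6*o**2 (w(o) = -3*2*o*o = -6*o**2)
U(X, K) = -4/K (U(X, K) = 0 - 4/K = -4/K)
b(l) = l - 6*l**3 (b(l) = (-6*l**2)*l + l = -6*l**3 + l = l - 6*l**3)
b(U(0, -2))/(-52) = (-4/(-2) - 6*(-4/(-2))**3)/(-52) = (-4*(-1/2) - 6*(-4*(-1/2))**3)*(-1/52) = (2 - 6*2**3)*(-1/52) = (2 - 6*8)*(-1/52) = (2 - 48)*(-1/52) = -46*(-1/52) = 23/26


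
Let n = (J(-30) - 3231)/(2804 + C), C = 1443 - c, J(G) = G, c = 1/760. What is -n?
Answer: 2478360/3227719 ≈ 0.76784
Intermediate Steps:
c = 1/760 ≈ 0.0013158
C = 1096679/760 (C = 1443 - 1*1/760 = 1443 - 1/760 = 1096679/760 ≈ 1443.0)
n = -2478360/3227719 (n = (-30 - 3231)/(2804 + 1096679/760) = -3261/3227719/760 = -3261*760/3227719 = -2478360/3227719 ≈ -0.76784)
-n = -1*(-2478360/3227719) = 2478360/3227719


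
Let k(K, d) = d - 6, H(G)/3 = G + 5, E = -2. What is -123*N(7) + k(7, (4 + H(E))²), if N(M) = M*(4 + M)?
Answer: -9308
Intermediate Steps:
H(G) = 15 + 3*G (H(G) = 3*(G + 5) = 3*(5 + G) = 15 + 3*G)
k(K, d) = -6 + d
-123*N(7) + k(7, (4 + H(E))²) = -861*(4 + 7) + (-6 + (4 + (15 + 3*(-2)))²) = -861*11 + (-6 + (4 + (15 - 6))²) = -123*77 + (-6 + (4 + 9)²) = -9471 + (-6 + 13²) = -9471 + (-6 + 169) = -9471 + 163 = -9308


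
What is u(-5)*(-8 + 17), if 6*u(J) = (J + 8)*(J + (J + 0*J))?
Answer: -45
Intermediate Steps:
u(J) = J*(8 + J)/3 (u(J) = ((J + 8)*(J + (J + 0*J)))/6 = ((8 + J)*(J + (J + 0)))/6 = ((8 + J)*(J + J))/6 = ((8 + J)*(2*J))/6 = (2*J*(8 + J))/6 = J*(8 + J)/3)
u(-5)*(-8 + 17) = ((1/3)*(-5)*(8 - 5))*(-8 + 17) = ((1/3)*(-5)*3)*9 = -5*9 = -45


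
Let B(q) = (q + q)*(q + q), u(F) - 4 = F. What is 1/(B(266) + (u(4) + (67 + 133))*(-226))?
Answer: 1/236016 ≈ 4.2370e-6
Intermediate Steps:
u(F) = 4 + F
B(q) = 4*q² (B(q) = (2*q)*(2*q) = 4*q²)
1/(B(266) + (u(4) + (67 + 133))*(-226)) = 1/(4*266² + ((4 + 4) + (67 + 133))*(-226)) = 1/(4*70756 + (8 + 200)*(-226)) = 1/(283024 + 208*(-226)) = 1/(283024 - 47008) = 1/236016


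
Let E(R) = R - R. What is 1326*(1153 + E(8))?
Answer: 1528878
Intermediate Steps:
E(R) = 0
1326*(1153 + E(8)) = 1326*(1153 + 0) = 1326*1153 = 1528878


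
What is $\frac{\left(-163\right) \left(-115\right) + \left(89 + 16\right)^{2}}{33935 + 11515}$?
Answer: $\frac{2977}{4545} \approx 0.65501$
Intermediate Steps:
$\frac{\left(-163\right) \left(-115\right) + \left(89 + 16\right)^{2}}{33935 + 11515} = \frac{18745 + 105^{2}}{45450} = \left(18745 + 11025\right) \frac{1}{45450} = 29770 \cdot \frac{1}{45450} = \frac{2977}{4545}$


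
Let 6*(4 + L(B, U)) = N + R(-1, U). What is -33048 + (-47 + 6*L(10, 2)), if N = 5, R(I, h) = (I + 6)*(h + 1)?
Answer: -33099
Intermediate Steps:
R(I, h) = (1 + h)*(6 + I) (R(I, h) = (6 + I)*(1 + h) = (1 + h)*(6 + I))
L(B, U) = -7/3 + 5*U/6 (L(B, U) = -4 + (5 + (6 - 1 + 6*U - U))/6 = -4 + (5 + (5 + 5*U))/6 = -4 + (10 + 5*U)/6 = -4 + (5/3 + 5*U/6) = -7/3 + 5*U/6)
-33048 + (-47 + 6*L(10, 2)) = -33048 + (-47 + 6*(-7/3 + (⅚)*2)) = -33048 + (-47 + 6*(-7/3 + 5/3)) = -33048 + (-47 + 6*(-⅔)) = -33048 + (-47 - 4) = -33048 - 51 = -33099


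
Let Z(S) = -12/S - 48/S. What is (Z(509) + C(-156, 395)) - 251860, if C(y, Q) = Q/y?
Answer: -19998901855/79404 ≈ -2.5186e+5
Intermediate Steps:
Z(S) = -60/S
(Z(509) + C(-156, 395)) - 251860 = (-60/509 + 395/(-156)) - 251860 = (-60*1/509 + 395*(-1/156)) - 251860 = (-60/509 - 395/156) - 251860 = -210415/79404 - 251860 = -19998901855/79404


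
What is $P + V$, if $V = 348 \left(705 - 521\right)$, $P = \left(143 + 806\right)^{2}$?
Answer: $964633$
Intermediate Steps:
$P = 900601$ ($P = 949^{2} = 900601$)
$V = 64032$ ($V = 348 \cdot 184 = 64032$)
$P + V = 900601 + 64032 = 964633$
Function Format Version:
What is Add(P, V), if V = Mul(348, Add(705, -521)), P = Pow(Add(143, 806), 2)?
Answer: 964633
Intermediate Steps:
P = 900601 (P = Pow(949, 2) = 900601)
V = 64032 (V = Mul(348, 184) = 64032)
Add(P, V) = Add(900601, 64032) = 964633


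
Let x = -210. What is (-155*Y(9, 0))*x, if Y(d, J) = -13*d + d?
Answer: -3515400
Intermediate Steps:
Y(d, J) = -12*d
(-155*Y(9, 0))*x = -(-1860)*9*(-210) = -155*(-108)*(-210) = 16740*(-210) = -3515400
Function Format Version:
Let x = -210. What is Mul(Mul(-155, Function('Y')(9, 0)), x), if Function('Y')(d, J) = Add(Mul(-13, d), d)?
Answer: -3515400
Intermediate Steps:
Function('Y')(d, J) = Mul(-12, d)
Mul(Mul(-155, Function('Y')(9, 0)), x) = Mul(Mul(-155, Mul(-12, 9)), -210) = Mul(Mul(-155, -108), -210) = Mul(16740, -210) = -3515400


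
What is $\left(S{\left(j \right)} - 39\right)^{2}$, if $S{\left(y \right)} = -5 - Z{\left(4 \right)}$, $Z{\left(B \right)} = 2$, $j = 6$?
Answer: $2116$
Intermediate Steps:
$S{\left(y \right)} = -7$ ($S{\left(y \right)} = -5 - 2 = -7$)
$\left(S{\left(j \right)} - 39\right)^{2} = \left(-7 - 39\right)^{2} = \left(-46\right)^{2} = 2116$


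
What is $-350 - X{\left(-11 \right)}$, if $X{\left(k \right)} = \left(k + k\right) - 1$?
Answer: $-327$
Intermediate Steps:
$X{\left(k \right)} = -1 + 2 k$ ($X{\left(k \right)} = 2 k - 1 = -1 + 2 k$)
$-350 - X{\left(-11 \right)} = -350 - \left(-1 + 2 \left(-11\right)\right) = -350 - \left(-1 - 22\right) = -350 - -23 = -350 + 23 = -327$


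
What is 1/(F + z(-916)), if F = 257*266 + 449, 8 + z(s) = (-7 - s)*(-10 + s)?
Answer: -1/772931 ≈ -1.2938e-6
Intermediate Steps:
z(s) = -8 + (-10 + s)*(-7 - s) (z(s) = -8 + (-7 - s)*(-10 + s) = -8 + (-10 + s)*(-7 - s))
F = 68811 (F = 68362 + 449 = 68811)
1/(F + z(-916)) = 1/(68811 + (62 - 1*(-916)² + 3*(-916))) = 1/(68811 + (62 - 1*839056 - 2748)) = 1/(68811 + (62 - 839056 - 2748)) = 1/(68811 - 841742) = 1/(-772931) = -1/772931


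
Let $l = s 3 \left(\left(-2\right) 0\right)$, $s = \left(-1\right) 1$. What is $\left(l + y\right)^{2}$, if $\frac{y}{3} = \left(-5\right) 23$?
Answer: $119025$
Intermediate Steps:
$s = -1$
$y = -345$ ($y = 3 \left(\left(-5\right) 23\right) = 3 \left(-115\right) = -345$)
$l = 0$ ($l = \left(-1\right) 3 \left(\left(-2\right) 0\right) = \left(-3\right) 0 = 0$)
$\left(l + y\right)^{2} = \left(0 - 345\right)^{2} = \left(-345\right)^{2} = 119025$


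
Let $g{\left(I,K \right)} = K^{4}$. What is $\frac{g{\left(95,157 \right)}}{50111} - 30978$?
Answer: $- \frac{944765357}{50111} \approx -18853.0$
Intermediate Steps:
$\frac{g{\left(95,157 \right)}}{50111} - 30978 = \frac{157^{4}}{50111} - 30978 = 607573201 \cdot \frac{1}{50111} - 30978 = \frac{607573201}{50111} - 30978 = - \frac{944765357}{50111}$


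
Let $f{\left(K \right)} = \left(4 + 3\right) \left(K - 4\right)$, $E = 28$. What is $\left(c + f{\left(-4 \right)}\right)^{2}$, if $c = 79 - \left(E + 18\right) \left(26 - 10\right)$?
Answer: $508369$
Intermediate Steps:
$f{\left(K \right)} = -28 + 7 K$ ($f{\left(K \right)} = 7 \left(-4 + K\right) = -28 + 7 K$)
$c = -657$ ($c = 79 - \left(28 + 18\right) \left(26 - 10\right) = 79 - 46 \cdot 16 = 79 - 736 = -657$)
$\left(c + f{\left(-4 \right)}\right)^{2} = \left(-657 + \left(-28 + 7 \left(-4\right)\right)\right)^{2} = \left(-657 - 56\right)^{2} = \left(-713\right)^{2} = 508369$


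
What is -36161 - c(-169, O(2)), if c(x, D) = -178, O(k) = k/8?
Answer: -35983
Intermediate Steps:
O(k) = k/8 (O(k) = k*(1/8) = k/8)
-36161 - c(-169, O(2)) = -36161 - 1*(-178) = -36161 + 178 = -35983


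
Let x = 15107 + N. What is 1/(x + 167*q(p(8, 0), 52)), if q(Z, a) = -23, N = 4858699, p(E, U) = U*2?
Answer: 1/4869965 ≈ 2.0534e-7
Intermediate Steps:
p(E, U) = 2*U
x = 4873806 (x = 15107 + 4858699 = 4873806)
1/(x + 167*q(p(8, 0), 52)) = 1/(4873806 + 167*(-23)) = 1/(4873806 - 3841) = 1/4869965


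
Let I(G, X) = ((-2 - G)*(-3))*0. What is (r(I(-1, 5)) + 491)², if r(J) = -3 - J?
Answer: 238144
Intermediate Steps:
I(G, X) = 0 (I(G, X) = (6 + 3*G)*0 = 0)
(r(I(-1, 5)) + 491)² = ((-3 - 1*0) + 491)² = ((-3 + 0) + 491)² = (-3 + 491)² = 488² = 238144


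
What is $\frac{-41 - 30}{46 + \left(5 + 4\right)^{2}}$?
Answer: $- \frac{71}{127} \approx -0.55906$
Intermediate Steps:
$\frac{-41 - 30}{46 + \left(5 + 4\right)^{2}} = - \frac{71}{46 + 9^{2}} = - \frac{71}{46 + 81} = - \frac{71}{127}$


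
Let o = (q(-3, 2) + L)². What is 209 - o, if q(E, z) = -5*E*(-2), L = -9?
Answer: -1312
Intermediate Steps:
q(E, z) = 10*E
o = 1521 (o = (10*(-3) - 9)² = (-30 - 9)² = (-39)² = 1521)
209 - o = 209 - 1*1521 = 209 - 1521 = -1312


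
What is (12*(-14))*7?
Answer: -1176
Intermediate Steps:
(12*(-14))*7 = -168*7 = -1176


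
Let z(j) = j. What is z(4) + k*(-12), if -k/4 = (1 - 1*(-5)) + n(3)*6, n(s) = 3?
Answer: 1156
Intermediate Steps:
k = -96 (k = -4*((1 - 1*(-5)) + 3*6) = -4*((1 + 5) + 18) = -4*(6 + 18) = -4*24 = -96)
z(4) + k*(-12) = 4 - 96*(-12) = 4 + 1152 = 1156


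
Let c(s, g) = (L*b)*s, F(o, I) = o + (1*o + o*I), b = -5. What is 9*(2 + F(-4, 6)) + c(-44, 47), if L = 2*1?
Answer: 170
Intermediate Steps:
L = 2
F(o, I) = 2*o + I*o (F(o, I) = o + (o + I*o) = 2*o + I*o)
c(s, g) = -10*s (c(s, g) = (2*(-5))*s = -10*s)
9*(2 + F(-4, 6)) + c(-44, 47) = 9*(2 - 4*(2 + 6)) - 10*(-44) = 9*(2 - 4*8) + 440 = 9*(2 - 32) + 440 = 9*(-30) + 440 = -270 + 440 = 170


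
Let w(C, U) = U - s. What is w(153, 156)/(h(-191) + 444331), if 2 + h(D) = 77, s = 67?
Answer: 89/444406 ≈ 0.00020027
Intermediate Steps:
h(D) = 75 (h(D) = -2 + 77 = 75)
w(C, U) = -67 + U (w(C, U) = U - 1*67 = U - 67 = -67 + U)
w(153, 156)/(h(-191) + 444331) = (-67 + 156)/(75 + 444331) = 89/444406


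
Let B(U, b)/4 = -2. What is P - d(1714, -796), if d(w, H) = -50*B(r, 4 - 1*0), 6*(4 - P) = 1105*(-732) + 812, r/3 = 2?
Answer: 402836/3 ≈ 1.3428e+5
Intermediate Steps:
r = 6 (r = 3*2 = 6)
P = 404036/3 (P = 4 - (1105*(-732) + 812)/6 = 4 - (-808860 + 812)/6 = 4 - ⅙*(-808048) = 4 + 404024/3 = 404036/3 ≈ 1.3468e+5)
B(U, b) = -8 (B(U, b) = 4*(-2) = -8)
d(w, H) = 400 (d(w, H) = -50*(-8) = 400)
P - d(1714, -796) = 404036/3 - 1*400 = 404036/3 - 400 = 402836/3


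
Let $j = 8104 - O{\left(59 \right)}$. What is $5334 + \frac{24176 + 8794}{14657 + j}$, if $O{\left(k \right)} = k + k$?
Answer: $\frac{120810732}{22643} \approx 5335.5$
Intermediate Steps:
$O{\left(k \right)} = 2 k$
$j = 7986$ ($j = 8104 - 2 \cdot 59 = 8104 - 118 = 7986$)
$5334 + \frac{24176 + 8794}{14657 + j} = 5334 + \frac{24176 + 8794}{14657 + 7986} = 5334 + \frac{32970}{22643} = \frac{120810732}{22643}$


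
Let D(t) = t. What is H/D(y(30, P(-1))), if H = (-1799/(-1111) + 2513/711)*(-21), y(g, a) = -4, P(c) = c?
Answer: 7124306/263307 ≈ 27.057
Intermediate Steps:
H = -28497224/263307 (H = (-1799*(-1/1111) + 2513*(1/711))*(-21) = (1799/1111 + 2513/711)*(-21) = (4071032/789921)*(-21) = -28497224/263307 ≈ -108.23)
H/D(y(30, P(-1))) = -28497224/263307/(-4) = -28497224/263307*(-¼) = 7124306/263307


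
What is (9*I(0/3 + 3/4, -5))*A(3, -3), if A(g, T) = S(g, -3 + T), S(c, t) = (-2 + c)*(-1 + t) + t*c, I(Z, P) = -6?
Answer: 1350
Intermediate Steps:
S(c, t) = c*t + (-1 + t)*(-2 + c) (S(c, t) = (-1 + t)*(-2 + c) + c*t = c*t + (-1 + t)*(-2 + c))
A(g, T) = 8 - g - 2*T + 2*g*(-3 + T) (A(g, T) = 2 - g - 2*(-3 + T) + 2*g*(-3 + T) = 2 - g + (6 - 2*T) + 2*g*(-3 + T) = 8 - g - 2*T + 2*g*(-3 + T))
(9*I(0/3 + 3/4, -5))*A(3, -3) = (9*(-6))*(8 - 1*3 - 2*(-3) + 2*3*(-3 - 3)) = -54*(8 - 3 + 6 + 2*3*(-6)) = -54*(8 - 3 + 6 - 36) = -54*(-25) = 1350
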